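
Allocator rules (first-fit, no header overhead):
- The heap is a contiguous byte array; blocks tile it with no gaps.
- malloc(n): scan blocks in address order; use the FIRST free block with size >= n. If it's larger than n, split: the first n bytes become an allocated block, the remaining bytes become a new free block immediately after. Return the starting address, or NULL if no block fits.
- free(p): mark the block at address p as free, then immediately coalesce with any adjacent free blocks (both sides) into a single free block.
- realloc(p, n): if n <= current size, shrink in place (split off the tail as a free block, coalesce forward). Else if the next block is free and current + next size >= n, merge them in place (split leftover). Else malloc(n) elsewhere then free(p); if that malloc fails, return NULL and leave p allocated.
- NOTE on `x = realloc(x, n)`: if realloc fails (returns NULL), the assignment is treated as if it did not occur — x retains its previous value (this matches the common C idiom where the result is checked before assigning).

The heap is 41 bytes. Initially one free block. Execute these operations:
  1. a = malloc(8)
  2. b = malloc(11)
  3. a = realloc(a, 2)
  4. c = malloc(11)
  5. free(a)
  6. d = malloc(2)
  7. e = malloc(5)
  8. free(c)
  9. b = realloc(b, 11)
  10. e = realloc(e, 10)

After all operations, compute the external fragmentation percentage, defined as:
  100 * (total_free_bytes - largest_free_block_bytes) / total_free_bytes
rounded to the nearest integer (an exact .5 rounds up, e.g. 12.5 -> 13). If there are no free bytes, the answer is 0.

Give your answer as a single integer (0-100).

Op 1: a = malloc(8) -> a = 0; heap: [0-7 ALLOC][8-40 FREE]
Op 2: b = malloc(11) -> b = 8; heap: [0-7 ALLOC][8-18 ALLOC][19-40 FREE]
Op 3: a = realloc(a, 2) -> a = 0; heap: [0-1 ALLOC][2-7 FREE][8-18 ALLOC][19-40 FREE]
Op 4: c = malloc(11) -> c = 19; heap: [0-1 ALLOC][2-7 FREE][8-18 ALLOC][19-29 ALLOC][30-40 FREE]
Op 5: free(a) -> (freed a); heap: [0-7 FREE][8-18 ALLOC][19-29 ALLOC][30-40 FREE]
Op 6: d = malloc(2) -> d = 0; heap: [0-1 ALLOC][2-7 FREE][8-18 ALLOC][19-29 ALLOC][30-40 FREE]
Op 7: e = malloc(5) -> e = 2; heap: [0-1 ALLOC][2-6 ALLOC][7-7 FREE][8-18 ALLOC][19-29 ALLOC][30-40 FREE]
Op 8: free(c) -> (freed c); heap: [0-1 ALLOC][2-6 ALLOC][7-7 FREE][8-18 ALLOC][19-40 FREE]
Op 9: b = realloc(b, 11) -> b = 8; heap: [0-1 ALLOC][2-6 ALLOC][7-7 FREE][8-18 ALLOC][19-40 FREE]
Op 10: e = realloc(e, 10) -> e = 19; heap: [0-1 ALLOC][2-7 FREE][8-18 ALLOC][19-28 ALLOC][29-40 FREE]
Free blocks: [6 12] total_free=18 largest=12 -> 100*(18-12)/18 = 600/18 ≈ 33.333 -> rounds to 33

Answer: 33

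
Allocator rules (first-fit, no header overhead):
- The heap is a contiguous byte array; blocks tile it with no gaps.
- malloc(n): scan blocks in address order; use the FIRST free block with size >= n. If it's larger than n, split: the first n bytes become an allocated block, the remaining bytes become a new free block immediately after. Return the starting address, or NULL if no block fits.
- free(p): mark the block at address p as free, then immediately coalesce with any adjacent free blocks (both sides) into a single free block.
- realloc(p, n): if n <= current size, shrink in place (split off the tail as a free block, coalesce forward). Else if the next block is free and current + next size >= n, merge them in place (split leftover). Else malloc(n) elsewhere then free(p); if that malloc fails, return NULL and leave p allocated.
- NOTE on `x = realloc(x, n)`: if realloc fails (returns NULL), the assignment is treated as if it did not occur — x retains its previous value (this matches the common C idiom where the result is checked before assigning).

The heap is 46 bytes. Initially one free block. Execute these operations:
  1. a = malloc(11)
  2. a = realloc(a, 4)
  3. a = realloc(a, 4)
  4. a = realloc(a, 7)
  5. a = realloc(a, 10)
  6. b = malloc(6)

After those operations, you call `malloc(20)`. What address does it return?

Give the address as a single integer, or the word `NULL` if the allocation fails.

Op 1: a = malloc(11) -> a = 0; heap: [0-10 ALLOC][11-45 FREE]
Op 2: a = realloc(a, 4) -> a = 0; heap: [0-3 ALLOC][4-45 FREE]
Op 3: a = realloc(a, 4) -> a = 0; heap: [0-3 ALLOC][4-45 FREE]
Op 4: a = realloc(a, 7) -> a = 0; heap: [0-6 ALLOC][7-45 FREE]
Op 5: a = realloc(a, 10) -> a = 0; heap: [0-9 ALLOC][10-45 FREE]
Op 6: b = malloc(6) -> b = 10; heap: [0-9 ALLOC][10-15 ALLOC][16-45 FREE]
malloc(20): first-fit scan over [0-9 ALLOC][10-15 ALLOC][16-45 FREE] -> 16

Answer: 16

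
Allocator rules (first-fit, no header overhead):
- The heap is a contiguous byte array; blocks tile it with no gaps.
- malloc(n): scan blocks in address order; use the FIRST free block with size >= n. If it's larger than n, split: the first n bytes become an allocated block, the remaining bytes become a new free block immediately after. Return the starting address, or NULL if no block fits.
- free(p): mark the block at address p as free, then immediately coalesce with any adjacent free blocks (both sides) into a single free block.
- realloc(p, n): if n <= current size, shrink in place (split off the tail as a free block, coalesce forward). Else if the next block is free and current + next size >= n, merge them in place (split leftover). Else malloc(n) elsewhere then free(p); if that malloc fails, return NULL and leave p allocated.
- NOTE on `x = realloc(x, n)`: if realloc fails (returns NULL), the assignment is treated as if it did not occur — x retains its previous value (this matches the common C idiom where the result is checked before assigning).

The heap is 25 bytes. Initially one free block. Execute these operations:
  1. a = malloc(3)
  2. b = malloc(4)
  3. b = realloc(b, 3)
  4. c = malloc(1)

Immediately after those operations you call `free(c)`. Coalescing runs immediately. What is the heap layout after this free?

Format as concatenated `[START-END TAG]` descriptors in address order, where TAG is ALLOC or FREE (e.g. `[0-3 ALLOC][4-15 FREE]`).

Answer: [0-2 ALLOC][3-5 ALLOC][6-24 FREE]

Derivation:
Op 1: a = malloc(3) -> a = 0; heap: [0-2 ALLOC][3-24 FREE]
Op 2: b = malloc(4) -> b = 3; heap: [0-2 ALLOC][3-6 ALLOC][7-24 FREE]
Op 3: b = realloc(b, 3) -> b = 3; heap: [0-2 ALLOC][3-5 ALLOC][6-24 FREE]
Op 4: c = malloc(1) -> c = 6; heap: [0-2 ALLOC][3-5 ALLOC][6-6 ALLOC][7-24 FREE]
free(c): c = 6 -> block [6-6 ALLOC]; mark free, coalesce with adjacent free neighbors -> [0-2 ALLOC][3-5 ALLOC][6-24 FREE]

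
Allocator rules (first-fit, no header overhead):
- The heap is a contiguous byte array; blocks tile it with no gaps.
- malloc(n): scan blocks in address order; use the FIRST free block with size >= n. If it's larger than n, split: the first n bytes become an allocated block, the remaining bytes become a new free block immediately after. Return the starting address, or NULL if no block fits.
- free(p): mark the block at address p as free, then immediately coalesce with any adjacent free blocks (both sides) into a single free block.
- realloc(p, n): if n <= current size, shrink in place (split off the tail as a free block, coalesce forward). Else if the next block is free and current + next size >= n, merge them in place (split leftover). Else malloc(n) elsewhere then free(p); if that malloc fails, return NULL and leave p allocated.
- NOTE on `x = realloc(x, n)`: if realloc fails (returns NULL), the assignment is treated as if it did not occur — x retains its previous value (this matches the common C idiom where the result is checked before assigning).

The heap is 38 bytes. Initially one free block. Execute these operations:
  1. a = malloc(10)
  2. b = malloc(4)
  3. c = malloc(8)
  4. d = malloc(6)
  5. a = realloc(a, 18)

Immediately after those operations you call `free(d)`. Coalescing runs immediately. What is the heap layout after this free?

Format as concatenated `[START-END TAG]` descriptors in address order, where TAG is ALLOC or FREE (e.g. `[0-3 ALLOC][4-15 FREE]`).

Answer: [0-9 ALLOC][10-13 ALLOC][14-21 ALLOC][22-37 FREE]

Derivation:
Op 1: a = malloc(10) -> a = 0; heap: [0-9 ALLOC][10-37 FREE]
Op 2: b = malloc(4) -> b = 10; heap: [0-9 ALLOC][10-13 ALLOC][14-37 FREE]
Op 3: c = malloc(8) -> c = 14; heap: [0-9 ALLOC][10-13 ALLOC][14-21 ALLOC][22-37 FREE]
Op 4: d = malloc(6) -> d = 22; heap: [0-9 ALLOC][10-13 ALLOC][14-21 ALLOC][22-27 ALLOC][28-37 FREE]
Op 5: a = realloc(a, 18) -> NULL (a unchanged); heap: [0-9 ALLOC][10-13 ALLOC][14-21 ALLOC][22-27 ALLOC][28-37 FREE]
free(d): d = 22 -> block [22-27 ALLOC]; mark free, coalesce with adjacent free neighbors -> [0-9 ALLOC][10-13 ALLOC][14-21 ALLOC][22-37 FREE]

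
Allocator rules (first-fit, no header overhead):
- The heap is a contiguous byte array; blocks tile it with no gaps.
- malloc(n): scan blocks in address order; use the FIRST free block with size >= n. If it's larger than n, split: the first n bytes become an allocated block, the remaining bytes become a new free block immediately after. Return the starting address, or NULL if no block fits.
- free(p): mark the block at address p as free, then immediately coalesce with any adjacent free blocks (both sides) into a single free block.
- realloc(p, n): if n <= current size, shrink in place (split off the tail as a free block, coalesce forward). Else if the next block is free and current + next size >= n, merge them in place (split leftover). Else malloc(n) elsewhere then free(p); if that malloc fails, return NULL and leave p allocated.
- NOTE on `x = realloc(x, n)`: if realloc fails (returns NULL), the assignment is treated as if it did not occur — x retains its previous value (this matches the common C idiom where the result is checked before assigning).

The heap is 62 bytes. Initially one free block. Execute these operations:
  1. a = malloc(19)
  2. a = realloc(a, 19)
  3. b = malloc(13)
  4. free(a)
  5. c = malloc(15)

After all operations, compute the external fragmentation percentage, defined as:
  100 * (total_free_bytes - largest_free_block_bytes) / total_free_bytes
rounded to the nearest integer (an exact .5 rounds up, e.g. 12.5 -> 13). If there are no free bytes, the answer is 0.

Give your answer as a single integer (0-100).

Answer: 12

Derivation:
Op 1: a = malloc(19) -> a = 0; heap: [0-18 ALLOC][19-61 FREE]
Op 2: a = realloc(a, 19) -> a = 0; heap: [0-18 ALLOC][19-61 FREE]
Op 3: b = malloc(13) -> b = 19; heap: [0-18 ALLOC][19-31 ALLOC][32-61 FREE]
Op 4: free(a) -> (freed a); heap: [0-18 FREE][19-31 ALLOC][32-61 FREE]
Op 5: c = malloc(15) -> c = 0; heap: [0-14 ALLOC][15-18 FREE][19-31 ALLOC][32-61 FREE]
Free blocks: [4 30] total_free=34 largest=30 -> 100*(34-30)/34 = 400/34 ≈ 11.765 -> rounds to 12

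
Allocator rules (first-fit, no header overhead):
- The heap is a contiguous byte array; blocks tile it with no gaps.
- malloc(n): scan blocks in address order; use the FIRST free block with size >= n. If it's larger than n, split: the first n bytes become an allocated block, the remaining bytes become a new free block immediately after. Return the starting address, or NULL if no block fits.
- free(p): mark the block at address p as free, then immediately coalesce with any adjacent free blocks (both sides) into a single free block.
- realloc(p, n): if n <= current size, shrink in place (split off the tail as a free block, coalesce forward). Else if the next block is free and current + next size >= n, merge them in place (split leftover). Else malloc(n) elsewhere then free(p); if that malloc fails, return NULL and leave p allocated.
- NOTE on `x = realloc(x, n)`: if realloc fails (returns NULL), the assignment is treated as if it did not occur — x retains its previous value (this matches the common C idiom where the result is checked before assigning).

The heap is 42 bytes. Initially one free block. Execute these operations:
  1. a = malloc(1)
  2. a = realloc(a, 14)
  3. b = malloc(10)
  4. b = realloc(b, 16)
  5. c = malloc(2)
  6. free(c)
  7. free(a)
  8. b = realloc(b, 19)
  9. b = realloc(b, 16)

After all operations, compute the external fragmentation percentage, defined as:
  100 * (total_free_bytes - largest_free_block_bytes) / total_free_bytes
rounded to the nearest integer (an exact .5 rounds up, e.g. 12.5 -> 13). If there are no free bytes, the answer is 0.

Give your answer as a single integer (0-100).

Op 1: a = malloc(1) -> a = 0; heap: [0-0 ALLOC][1-41 FREE]
Op 2: a = realloc(a, 14) -> a = 0; heap: [0-13 ALLOC][14-41 FREE]
Op 3: b = malloc(10) -> b = 14; heap: [0-13 ALLOC][14-23 ALLOC][24-41 FREE]
Op 4: b = realloc(b, 16) -> b = 14; heap: [0-13 ALLOC][14-29 ALLOC][30-41 FREE]
Op 5: c = malloc(2) -> c = 30; heap: [0-13 ALLOC][14-29 ALLOC][30-31 ALLOC][32-41 FREE]
Op 6: free(c) -> (freed c); heap: [0-13 ALLOC][14-29 ALLOC][30-41 FREE]
Op 7: free(a) -> (freed a); heap: [0-13 FREE][14-29 ALLOC][30-41 FREE]
Op 8: b = realloc(b, 19) -> b = 14; heap: [0-13 FREE][14-32 ALLOC][33-41 FREE]
Op 9: b = realloc(b, 16) -> b = 14; heap: [0-13 FREE][14-29 ALLOC][30-41 FREE]
Free blocks: [14 12] total_free=26 largest=14 -> 100*(26-14)/26 = 1200/26 ≈ 46.154 -> rounds to 46

Answer: 46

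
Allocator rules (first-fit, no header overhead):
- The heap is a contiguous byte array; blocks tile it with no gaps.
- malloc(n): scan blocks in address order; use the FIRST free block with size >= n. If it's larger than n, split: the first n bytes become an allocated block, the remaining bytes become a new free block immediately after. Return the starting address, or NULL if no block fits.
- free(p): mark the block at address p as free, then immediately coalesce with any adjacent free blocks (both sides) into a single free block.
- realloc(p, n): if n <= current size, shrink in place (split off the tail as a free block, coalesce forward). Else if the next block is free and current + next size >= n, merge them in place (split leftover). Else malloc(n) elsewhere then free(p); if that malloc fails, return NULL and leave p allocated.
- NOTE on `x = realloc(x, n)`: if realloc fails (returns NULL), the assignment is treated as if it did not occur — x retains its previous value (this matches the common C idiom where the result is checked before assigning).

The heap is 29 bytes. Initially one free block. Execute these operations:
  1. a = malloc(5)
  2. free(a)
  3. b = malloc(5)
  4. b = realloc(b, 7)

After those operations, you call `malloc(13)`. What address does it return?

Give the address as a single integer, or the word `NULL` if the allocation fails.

Op 1: a = malloc(5) -> a = 0; heap: [0-4 ALLOC][5-28 FREE]
Op 2: free(a) -> (freed a); heap: [0-28 FREE]
Op 3: b = malloc(5) -> b = 0; heap: [0-4 ALLOC][5-28 FREE]
Op 4: b = realloc(b, 7) -> b = 0; heap: [0-6 ALLOC][7-28 FREE]
malloc(13): first-fit scan over [0-6 ALLOC][7-28 FREE] -> 7

Answer: 7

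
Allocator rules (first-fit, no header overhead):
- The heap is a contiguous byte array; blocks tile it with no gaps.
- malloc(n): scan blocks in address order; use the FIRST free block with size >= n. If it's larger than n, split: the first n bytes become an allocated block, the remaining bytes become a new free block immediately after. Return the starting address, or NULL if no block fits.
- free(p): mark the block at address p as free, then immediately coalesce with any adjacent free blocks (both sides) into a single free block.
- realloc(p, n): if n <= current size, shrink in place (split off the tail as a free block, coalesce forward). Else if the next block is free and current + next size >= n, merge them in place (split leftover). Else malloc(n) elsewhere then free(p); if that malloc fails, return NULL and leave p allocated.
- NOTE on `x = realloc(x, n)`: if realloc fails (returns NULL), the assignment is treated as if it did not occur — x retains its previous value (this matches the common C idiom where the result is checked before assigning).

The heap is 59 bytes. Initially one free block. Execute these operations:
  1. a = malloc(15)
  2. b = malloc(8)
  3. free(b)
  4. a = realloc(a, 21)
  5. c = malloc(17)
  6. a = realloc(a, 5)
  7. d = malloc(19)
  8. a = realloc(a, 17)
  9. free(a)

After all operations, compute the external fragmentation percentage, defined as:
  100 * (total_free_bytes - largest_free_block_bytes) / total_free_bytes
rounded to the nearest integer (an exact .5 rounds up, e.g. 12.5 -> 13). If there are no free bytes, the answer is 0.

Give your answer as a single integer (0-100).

Op 1: a = malloc(15) -> a = 0; heap: [0-14 ALLOC][15-58 FREE]
Op 2: b = malloc(8) -> b = 15; heap: [0-14 ALLOC][15-22 ALLOC][23-58 FREE]
Op 3: free(b) -> (freed b); heap: [0-14 ALLOC][15-58 FREE]
Op 4: a = realloc(a, 21) -> a = 0; heap: [0-20 ALLOC][21-58 FREE]
Op 5: c = malloc(17) -> c = 21; heap: [0-20 ALLOC][21-37 ALLOC][38-58 FREE]
Op 6: a = realloc(a, 5) -> a = 0; heap: [0-4 ALLOC][5-20 FREE][21-37 ALLOC][38-58 FREE]
Op 7: d = malloc(19) -> d = 38; heap: [0-4 ALLOC][5-20 FREE][21-37 ALLOC][38-56 ALLOC][57-58 FREE]
Op 8: a = realloc(a, 17) -> a = 0; heap: [0-16 ALLOC][17-20 FREE][21-37 ALLOC][38-56 ALLOC][57-58 FREE]
Op 9: free(a) -> (freed a); heap: [0-20 FREE][21-37 ALLOC][38-56 ALLOC][57-58 FREE]
Free blocks: [21 2] total_free=23 largest=21 -> 100*(23-21)/23 = 200/23 ≈ 8.696 -> rounds to 9

Answer: 9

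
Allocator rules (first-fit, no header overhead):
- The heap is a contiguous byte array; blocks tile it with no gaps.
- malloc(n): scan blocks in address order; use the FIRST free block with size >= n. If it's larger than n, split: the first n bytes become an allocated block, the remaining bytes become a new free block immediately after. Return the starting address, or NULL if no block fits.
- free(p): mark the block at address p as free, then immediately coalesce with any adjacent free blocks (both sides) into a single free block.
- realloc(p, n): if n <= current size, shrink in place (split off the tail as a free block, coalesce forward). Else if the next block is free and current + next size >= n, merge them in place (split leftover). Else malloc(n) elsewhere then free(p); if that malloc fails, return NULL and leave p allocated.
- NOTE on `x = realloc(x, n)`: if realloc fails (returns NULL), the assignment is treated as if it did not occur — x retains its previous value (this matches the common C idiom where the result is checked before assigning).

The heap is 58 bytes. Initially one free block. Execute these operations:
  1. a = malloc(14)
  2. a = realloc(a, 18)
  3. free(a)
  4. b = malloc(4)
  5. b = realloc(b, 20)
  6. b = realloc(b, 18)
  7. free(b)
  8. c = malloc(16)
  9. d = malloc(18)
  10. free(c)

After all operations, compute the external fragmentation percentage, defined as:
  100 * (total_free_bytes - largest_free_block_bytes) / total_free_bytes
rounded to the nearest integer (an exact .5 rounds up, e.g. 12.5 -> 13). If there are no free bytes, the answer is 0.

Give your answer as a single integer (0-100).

Answer: 40

Derivation:
Op 1: a = malloc(14) -> a = 0; heap: [0-13 ALLOC][14-57 FREE]
Op 2: a = realloc(a, 18) -> a = 0; heap: [0-17 ALLOC][18-57 FREE]
Op 3: free(a) -> (freed a); heap: [0-57 FREE]
Op 4: b = malloc(4) -> b = 0; heap: [0-3 ALLOC][4-57 FREE]
Op 5: b = realloc(b, 20) -> b = 0; heap: [0-19 ALLOC][20-57 FREE]
Op 6: b = realloc(b, 18) -> b = 0; heap: [0-17 ALLOC][18-57 FREE]
Op 7: free(b) -> (freed b); heap: [0-57 FREE]
Op 8: c = malloc(16) -> c = 0; heap: [0-15 ALLOC][16-57 FREE]
Op 9: d = malloc(18) -> d = 16; heap: [0-15 ALLOC][16-33 ALLOC][34-57 FREE]
Op 10: free(c) -> (freed c); heap: [0-15 FREE][16-33 ALLOC][34-57 FREE]
Free blocks: [16 24] total_free=40 largest=24 -> 100*(40-24)/40 = 1600/40 = 40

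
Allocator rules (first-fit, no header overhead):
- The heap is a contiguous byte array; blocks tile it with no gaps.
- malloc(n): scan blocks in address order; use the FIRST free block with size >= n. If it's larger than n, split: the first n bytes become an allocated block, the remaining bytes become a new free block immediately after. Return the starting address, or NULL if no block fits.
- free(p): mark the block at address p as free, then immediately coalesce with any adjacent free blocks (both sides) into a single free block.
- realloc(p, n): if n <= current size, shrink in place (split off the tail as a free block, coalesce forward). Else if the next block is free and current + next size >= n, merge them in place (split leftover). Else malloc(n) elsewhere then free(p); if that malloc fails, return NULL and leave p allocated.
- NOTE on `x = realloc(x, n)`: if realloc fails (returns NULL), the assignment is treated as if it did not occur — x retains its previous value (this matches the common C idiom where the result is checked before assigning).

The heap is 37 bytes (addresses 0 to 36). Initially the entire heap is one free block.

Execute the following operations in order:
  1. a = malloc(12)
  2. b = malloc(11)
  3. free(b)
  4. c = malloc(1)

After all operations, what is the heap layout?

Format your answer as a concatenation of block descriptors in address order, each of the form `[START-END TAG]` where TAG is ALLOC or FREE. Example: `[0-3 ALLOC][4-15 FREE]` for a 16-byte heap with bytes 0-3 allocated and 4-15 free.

Answer: [0-11 ALLOC][12-12 ALLOC][13-36 FREE]

Derivation:
Op 1: a = malloc(12) -> a = 0; heap: [0-11 ALLOC][12-36 FREE]
Op 2: b = malloc(11) -> b = 12; heap: [0-11 ALLOC][12-22 ALLOC][23-36 FREE]
Op 3: free(b) -> (freed b); heap: [0-11 ALLOC][12-36 FREE]
Op 4: c = malloc(1) -> c = 12; heap: [0-11 ALLOC][12-12 ALLOC][13-36 FREE]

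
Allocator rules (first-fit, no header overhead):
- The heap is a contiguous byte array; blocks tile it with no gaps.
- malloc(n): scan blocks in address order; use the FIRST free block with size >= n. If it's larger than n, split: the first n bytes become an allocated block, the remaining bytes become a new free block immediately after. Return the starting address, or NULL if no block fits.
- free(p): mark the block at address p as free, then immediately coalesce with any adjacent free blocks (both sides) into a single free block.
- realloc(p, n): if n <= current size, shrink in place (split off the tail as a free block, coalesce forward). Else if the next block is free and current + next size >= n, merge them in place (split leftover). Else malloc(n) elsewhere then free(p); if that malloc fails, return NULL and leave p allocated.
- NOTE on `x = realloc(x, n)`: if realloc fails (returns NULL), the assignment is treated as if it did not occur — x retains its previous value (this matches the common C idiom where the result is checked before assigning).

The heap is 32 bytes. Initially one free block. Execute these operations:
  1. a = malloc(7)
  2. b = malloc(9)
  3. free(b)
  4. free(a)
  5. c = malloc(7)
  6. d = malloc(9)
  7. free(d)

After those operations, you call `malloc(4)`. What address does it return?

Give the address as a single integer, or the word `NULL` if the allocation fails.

Answer: 7

Derivation:
Op 1: a = malloc(7) -> a = 0; heap: [0-6 ALLOC][7-31 FREE]
Op 2: b = malloc(9) -> b = 7; heap: [0-6 ALLOC][7-15 ALLOC][16-31 FREE]
Op 3: free(b) -> (freed b); heap: [0-6 ALLOC][7-31 FREE]
Op 4: free(a) -> (freed a); heap: [0-31 FREE]
Op 5: c = malloc(7) -> c = 0; heap: [0-6 ALLOC][7-31 FREE]
Op 6: d = malloc(9) -> d = 7; heap: [0-6 ALLOC][7-15 ALLOC][16-31 FREE]
Op 7: free(d) -> (freed d); heap: [0-6 ALLOC][7-31 FREE]
malloc(4): first-fit scan over [0-6 ALLOC][7-31 FREE] -> 7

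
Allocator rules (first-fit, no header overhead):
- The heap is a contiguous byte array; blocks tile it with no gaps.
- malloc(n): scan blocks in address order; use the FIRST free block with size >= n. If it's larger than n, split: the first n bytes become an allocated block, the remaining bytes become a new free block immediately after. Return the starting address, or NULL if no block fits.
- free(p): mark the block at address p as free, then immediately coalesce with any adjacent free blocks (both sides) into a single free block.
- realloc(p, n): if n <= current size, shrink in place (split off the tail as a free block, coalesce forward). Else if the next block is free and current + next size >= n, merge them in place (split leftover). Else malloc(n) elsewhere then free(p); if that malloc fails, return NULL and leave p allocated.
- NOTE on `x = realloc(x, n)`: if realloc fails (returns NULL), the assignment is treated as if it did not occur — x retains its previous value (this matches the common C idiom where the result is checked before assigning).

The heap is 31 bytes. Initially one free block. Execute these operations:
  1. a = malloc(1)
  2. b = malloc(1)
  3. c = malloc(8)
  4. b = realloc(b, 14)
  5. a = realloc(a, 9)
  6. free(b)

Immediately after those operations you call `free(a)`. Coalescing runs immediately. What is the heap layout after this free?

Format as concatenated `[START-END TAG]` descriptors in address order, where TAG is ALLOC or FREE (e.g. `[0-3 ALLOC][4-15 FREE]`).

Op 1: a = malloc(1) -> a = 0; heap: [0-0 ALLOC][1-30 FREE]
Op 2: b = malloc(1) -> b = 1; heap: [0-0 ALLOC][1-1 ALLOC][2-30 FREE]
Op 3: c = malloc(8) -> c = 2; heap: [0-0 ALLOC][1-1 ALLOC][2-9 ALLOC][10-30 FREE]
Op 4: b = realloc(b, 14) -> b = 10; heap: [0-0 ALLOC][1-1 FREE][2-9 ALLOC][10-23 ALLOC][24-30 FREE]
Op 5: a = realloc(a, 9) -> NULL (a unchanged); heap: [0-0 ALLOC][1-1 FREE][2-9 ALLOC][10-23 ALLOC][24-30 FREE]
Op 6: free(b) -> (freed b); heap: [0-0 ALLOC][1-1 FREE][2-9 ALLOC][10-30 FREE]
free(a): a = 0 -> block [0-0 ALLOC]; mark free, coalesce with adjacent free neighbors -> [0-1 FREE][2-9 ALLOC][10-30 FREE]

Answer: [0-1 FREE][2-9 ALLOC][10-30 FREE]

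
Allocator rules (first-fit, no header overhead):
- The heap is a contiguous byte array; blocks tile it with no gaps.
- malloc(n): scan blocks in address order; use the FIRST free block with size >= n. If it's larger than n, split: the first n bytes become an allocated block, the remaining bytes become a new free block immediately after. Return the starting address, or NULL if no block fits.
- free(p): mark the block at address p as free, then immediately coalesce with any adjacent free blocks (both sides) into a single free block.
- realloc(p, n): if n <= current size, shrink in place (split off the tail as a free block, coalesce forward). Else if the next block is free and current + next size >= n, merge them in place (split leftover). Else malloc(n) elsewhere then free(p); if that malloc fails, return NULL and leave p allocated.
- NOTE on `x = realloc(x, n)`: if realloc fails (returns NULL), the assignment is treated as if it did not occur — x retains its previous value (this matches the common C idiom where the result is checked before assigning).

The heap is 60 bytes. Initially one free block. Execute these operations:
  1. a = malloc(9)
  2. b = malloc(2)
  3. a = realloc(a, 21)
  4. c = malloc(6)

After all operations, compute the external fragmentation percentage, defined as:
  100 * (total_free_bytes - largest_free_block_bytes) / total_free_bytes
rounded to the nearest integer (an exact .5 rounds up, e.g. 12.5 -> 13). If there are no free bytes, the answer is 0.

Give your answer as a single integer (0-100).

Answer: 10

Derivation:
Op 1: a = malloc(9) -> a = 0; heap: [0-8 ALLOC][9-59 FREE]
Op 2: b = malloc(2) -> b = 9; heap: [0-8 ALLOC][9-10 ALLOC][11-59 FREE]
Op 3: a = realloc(a, 21) -> a = 11; heap: [0-8 FREE][9-10 ALLOC][11-31 ALLOC][32-59 FREE]
Op 4: c = malloc(6) -> c = 0; heap: [0-5 ALLOC][6-8 FREE][9-10 ALLOC][11-31 ALLOC][32-59 FREE]
Free blocks: [3 28] total_free=31 largest=28 -> 100*(31-28)/31 = 300/31 ≈ 9.677 -> rounds to 10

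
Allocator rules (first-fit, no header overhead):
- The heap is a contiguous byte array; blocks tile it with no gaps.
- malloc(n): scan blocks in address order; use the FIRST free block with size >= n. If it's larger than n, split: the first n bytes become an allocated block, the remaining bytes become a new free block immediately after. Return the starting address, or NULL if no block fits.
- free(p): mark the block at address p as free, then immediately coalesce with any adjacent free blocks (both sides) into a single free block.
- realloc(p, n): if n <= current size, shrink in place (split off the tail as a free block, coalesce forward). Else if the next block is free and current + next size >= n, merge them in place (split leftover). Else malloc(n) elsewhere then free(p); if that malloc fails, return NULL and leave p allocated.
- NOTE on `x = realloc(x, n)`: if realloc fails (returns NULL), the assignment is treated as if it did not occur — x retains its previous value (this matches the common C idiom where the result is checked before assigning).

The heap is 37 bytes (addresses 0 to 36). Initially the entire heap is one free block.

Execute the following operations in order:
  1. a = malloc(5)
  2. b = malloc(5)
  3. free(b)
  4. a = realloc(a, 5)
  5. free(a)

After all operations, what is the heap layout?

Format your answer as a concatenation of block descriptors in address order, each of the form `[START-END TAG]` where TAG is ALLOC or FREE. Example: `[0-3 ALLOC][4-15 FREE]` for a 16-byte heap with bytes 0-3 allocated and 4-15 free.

Op 1: a = malloc(5) -> a = 0; heap: [0-4 ALLOC][5-36 FREE]
Op 2: b = malloc(5) -> b = 5; heap: [0-4 ALLOC][5-9 ALLOC][10-36 FREE]
Op 3: free(b) -> (freed b); heap: [0-4 ALLOC][5-36 FREE]
Op 4: a = realloc(a, 5) -> a = 0; heap: [0-4 ALLOC][5-36 FREE]
Op 5: free(a) -> (freed a); heap: [0-36 FREE]

Answer: [0-36 FREE]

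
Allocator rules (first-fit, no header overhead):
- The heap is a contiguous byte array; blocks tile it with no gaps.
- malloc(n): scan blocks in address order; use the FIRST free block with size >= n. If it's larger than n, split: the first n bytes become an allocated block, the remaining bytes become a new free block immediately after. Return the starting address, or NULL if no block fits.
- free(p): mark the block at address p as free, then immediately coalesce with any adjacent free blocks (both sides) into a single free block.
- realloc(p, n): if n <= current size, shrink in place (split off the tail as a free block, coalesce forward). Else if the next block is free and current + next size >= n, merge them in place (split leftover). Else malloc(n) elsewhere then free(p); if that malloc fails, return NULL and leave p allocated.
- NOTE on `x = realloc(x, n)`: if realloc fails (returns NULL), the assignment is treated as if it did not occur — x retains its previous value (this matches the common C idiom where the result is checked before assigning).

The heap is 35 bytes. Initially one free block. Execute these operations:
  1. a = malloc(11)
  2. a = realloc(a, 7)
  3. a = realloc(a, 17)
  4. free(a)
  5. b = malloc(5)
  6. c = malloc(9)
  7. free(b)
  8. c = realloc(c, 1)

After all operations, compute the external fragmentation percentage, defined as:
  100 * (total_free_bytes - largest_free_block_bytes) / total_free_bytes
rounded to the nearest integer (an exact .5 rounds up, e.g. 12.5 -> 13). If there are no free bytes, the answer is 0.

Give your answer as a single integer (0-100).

Op 1: a = malloc(11) -> a = 0; heap: [0-10 ALLOC][11-34 FREE]
Op 2: a = realloc(a, 7) -> a = 0; heap: [0-6 ALLOC][7-34 FREE]
Op 3: a = realloc(a, 17) -> a = 0; heap: [0-16 ALLOC][17-34 FREE]
Op 4: free(a) -> (freed a); heap: [0-34 FREE]
Op 5: b = malloc(5) -> b = 0; heap: [0-4 ALLOC][5-34 FREE]
Op 6: c = malloc(9) -> c = 5; heap: [0-4 ALLOC][5-13 ALLOC][14-34 FREE]
Op 7: free(b) -> (freed b); heap: [0-4 FREE][5-13 ALLOC][14-34 FREE]
Op 8: c = realloc(c, 1) -> c = 5; heap: [0-4 FREE][5-5 ALLOC][6-34 FREE]
Free blocks: [5 29] total_free=34 largest=29 -> 100*(34-29)/34 = 500/34 ≈ 14.706 -> rounds to 15

Answer: 15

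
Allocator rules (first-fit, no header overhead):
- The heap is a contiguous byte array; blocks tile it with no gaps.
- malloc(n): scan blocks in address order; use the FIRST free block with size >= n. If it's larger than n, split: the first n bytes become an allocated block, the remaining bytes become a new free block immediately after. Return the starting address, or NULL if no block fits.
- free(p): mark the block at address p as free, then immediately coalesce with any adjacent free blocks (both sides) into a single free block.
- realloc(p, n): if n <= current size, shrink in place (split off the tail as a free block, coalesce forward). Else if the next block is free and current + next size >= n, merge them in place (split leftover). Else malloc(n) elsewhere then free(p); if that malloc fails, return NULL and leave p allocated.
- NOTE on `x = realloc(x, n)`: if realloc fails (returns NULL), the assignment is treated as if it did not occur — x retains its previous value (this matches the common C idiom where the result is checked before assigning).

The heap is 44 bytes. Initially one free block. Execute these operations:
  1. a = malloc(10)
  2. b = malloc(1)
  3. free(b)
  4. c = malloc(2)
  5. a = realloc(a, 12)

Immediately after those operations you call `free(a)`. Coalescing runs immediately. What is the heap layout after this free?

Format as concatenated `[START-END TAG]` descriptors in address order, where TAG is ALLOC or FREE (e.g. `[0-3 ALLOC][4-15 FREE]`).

Op 1: a = malloc(10) -> a = 0; heap: [0-9 ALLOC][10-43 FREE]
Op 2: b = malloc(1) -> b = 10; heap: [0-9 ALLOC][10-10 ALLOC][11-43 FREE]
Op 3: free(b) -> (freed b); heap: [0-9 ALLOC][10-43 FREE]
Op 4: c = malloc(2) -> c = 10; heap: [0-9 ALLOC][10-11 ALLOC][12-43 FREE]
Op 5: a = realloc(a, 12) -> a = 12; heap: [0-9 FREE][10-11 ALLOC][12-23 ALLOC][24-43 FREE]
free(a): a = 12 -> block [12-23 ALLOC]; mark free, coalesce with adjacent free neighbors -> [0-9 FREE][10-11 ALLOC][12-43 FREE]

Answer: [0-9 FREE][10-11 ALLOC][12-43 FREE]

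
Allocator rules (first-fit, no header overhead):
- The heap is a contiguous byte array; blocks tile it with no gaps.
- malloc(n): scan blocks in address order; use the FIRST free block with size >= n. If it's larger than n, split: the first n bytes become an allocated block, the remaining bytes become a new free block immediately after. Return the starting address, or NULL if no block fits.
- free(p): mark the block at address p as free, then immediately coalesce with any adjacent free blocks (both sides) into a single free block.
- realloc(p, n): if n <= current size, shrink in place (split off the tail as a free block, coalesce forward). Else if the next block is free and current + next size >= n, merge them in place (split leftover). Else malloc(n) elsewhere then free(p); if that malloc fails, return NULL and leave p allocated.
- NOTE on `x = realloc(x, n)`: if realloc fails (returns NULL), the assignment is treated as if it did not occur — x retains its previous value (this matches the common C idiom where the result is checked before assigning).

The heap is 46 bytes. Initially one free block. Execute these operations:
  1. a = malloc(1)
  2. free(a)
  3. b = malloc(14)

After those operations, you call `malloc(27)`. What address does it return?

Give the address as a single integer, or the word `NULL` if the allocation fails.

Answer: 14

Derivation:
Op 1: a = malloc(1) -> a = 0; heap: [0-0 ALLOC][1-45 FREE]
Op 2: free(a) -> (freed a); heap: [0-45 FREE]
Op 3: b = malloc(14) -> b = 0; heap: [0-13 ALLOC][14-45 FREE]
malloc(27): first-fit scan over [0-13 ALLOC][14-45 FREE] -> 14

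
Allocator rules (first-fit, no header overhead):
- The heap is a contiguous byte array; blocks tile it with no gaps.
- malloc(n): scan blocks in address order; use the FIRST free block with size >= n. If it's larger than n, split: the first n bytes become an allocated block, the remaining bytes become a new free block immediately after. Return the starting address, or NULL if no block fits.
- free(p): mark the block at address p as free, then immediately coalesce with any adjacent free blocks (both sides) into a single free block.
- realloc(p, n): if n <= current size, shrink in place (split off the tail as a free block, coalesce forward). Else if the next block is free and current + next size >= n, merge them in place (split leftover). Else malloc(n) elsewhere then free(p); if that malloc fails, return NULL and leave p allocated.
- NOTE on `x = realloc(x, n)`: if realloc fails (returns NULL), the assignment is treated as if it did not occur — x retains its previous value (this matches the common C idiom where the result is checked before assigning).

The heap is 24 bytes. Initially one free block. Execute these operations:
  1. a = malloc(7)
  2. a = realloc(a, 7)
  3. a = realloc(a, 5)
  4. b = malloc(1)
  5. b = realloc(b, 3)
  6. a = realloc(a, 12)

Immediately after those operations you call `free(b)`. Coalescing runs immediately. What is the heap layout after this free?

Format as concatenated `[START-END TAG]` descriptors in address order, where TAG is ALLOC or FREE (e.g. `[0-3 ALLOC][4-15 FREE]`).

Answer: [0-7 FREE][8-19 ALLOC][20-23 FREE]

Derivation:
Op 1: a = malloc(7) -> a = 0; heap: [0-6 ALLOC][7-23 FREE]
Op 2: a = realloc(a, 7) -> a = 0; heap: [0-6 ALLOC][7-23 FREE]
Op 3: a = realloc(a, 5) -> a = 0; heap: [0-4 ALLOC][5-23 FREE]
Op 4: b = malloc(1) -> b = 5; heap: [0-4 ALLOC][5-5 ALLOC][6-23 FREE]
Op 5: b = realloc(b, 3) -> b = 5; heap: [0-4 ALLOC][5-7 ALLOC][8-23 FREE]
Op 6: a = realloc(a, 12) -> a = 8; heap: [0-4 FREE][5-7 ALLOC][8-19 ALLOC][20-23 FREE]
free(b): b = 5 -> block [5-7 ALLOC]; mark free, coalesce with adjacent free neighbors -> [0-7 FREE][8-19 ALLOC][20-23 FREE]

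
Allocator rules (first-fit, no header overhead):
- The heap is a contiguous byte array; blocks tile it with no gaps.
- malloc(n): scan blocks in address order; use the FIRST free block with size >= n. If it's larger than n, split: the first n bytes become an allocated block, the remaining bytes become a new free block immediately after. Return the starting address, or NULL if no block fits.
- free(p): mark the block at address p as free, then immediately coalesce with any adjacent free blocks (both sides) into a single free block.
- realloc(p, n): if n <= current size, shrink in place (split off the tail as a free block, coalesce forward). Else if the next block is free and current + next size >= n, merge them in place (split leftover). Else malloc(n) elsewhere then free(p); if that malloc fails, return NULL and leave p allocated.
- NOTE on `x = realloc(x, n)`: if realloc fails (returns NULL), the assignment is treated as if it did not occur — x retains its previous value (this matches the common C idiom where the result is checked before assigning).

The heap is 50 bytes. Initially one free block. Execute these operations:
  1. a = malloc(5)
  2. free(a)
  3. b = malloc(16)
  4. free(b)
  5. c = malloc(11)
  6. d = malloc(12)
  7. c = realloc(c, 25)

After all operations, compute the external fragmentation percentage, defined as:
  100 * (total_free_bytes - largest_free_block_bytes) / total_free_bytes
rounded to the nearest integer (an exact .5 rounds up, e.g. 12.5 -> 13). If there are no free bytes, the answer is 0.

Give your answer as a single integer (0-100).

Op 1: a = malloc(5) -> a = 0; heap: [0-4 ALLOC][5-49 FREE]
Op 2: free(a) -> (freed a); heap: [0-49 FREE]
Op 3: b = malloc(16) -> b = 0; heap: [0-15 ALLOC][16-49 FREE]
Op 4: free(b) -> (freed b); heap: [0-49 FREE]
Op 5: c = malloc(11) -> c = 0; heap: [0-10 ALLOC][11-49 FREE]
Op 6: d = malloc(12) -> d = 11; heap: [0-10 ALLOC][11-22 ALLOC][23-49 FREE]
Op 7: c = realloc(c, 25) -> c = 23; heap: [0-10 FREE][11-22 ALLOC][23-47 ALLOC][48-49 FREE]
Free blocks: [11 2] total_free=13 largest=11 -> 100*(13-11)/13 = 200/13 ≈ 15.385 -> rounds to 15

Answer: 15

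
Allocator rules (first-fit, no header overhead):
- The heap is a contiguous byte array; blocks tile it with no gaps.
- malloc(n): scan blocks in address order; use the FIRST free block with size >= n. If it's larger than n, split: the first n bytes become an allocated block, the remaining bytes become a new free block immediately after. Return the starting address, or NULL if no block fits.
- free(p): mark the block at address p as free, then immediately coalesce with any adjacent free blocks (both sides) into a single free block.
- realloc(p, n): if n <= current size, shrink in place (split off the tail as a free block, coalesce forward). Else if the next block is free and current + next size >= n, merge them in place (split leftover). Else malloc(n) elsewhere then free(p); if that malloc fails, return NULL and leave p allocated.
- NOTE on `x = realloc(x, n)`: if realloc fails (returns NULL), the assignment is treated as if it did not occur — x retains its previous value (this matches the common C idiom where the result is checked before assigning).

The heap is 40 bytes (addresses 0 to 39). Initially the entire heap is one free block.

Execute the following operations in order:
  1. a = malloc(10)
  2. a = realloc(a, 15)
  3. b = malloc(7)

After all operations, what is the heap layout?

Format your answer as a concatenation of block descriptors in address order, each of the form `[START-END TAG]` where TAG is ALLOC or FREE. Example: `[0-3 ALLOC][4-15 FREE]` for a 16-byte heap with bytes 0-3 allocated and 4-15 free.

Answer: [0-14 ALLOC][15-21 ALLOC][22-39 FREE]

Derivation:
Op 1: a = malloc(10) -> a = 0; heap: [0-9 ALLOC][10-39 FREE]
Op 2: a = realloc(a, 15) -> a = 0; heap: [0-14 ALLOC][15-39 FREE]
Op 3: b = malloc(7) -> b = 15; heap: [0-14 ALLOC][15-21 ALLOC][22-39 FREE]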